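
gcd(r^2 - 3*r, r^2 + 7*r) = r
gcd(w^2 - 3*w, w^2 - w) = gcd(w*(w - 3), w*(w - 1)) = w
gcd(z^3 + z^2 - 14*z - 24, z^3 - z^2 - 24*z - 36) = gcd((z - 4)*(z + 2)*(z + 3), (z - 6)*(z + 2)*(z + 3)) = z^2 + 5*z + 6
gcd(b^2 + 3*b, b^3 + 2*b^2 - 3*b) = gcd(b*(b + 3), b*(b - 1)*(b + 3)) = b^2 + 3*b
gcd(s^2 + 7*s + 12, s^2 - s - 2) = 1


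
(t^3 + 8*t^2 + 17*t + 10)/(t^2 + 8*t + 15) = (t^2 + 3*t + 2)/(t + 3)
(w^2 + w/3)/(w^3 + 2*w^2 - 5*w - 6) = w*(3*w + 1)/(3*(w^3 + 2*w^2 - 5*w - 6))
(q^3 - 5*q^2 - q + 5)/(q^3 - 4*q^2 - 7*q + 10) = (q + 1)/(q + 2)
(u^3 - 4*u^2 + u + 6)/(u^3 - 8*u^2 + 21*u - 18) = (u + 1)/(u - 3)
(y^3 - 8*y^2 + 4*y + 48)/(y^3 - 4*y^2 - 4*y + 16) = (y - 6)/(y - 2)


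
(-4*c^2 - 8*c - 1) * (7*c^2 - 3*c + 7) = -28*c^4 - 44*c^3 - 11*c^2 - 53*c - 7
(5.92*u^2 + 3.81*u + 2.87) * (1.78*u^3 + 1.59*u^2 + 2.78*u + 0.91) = 10.5376*u^5 + 16.1946*u^4 + 27.6241*u^3 + 20.5423*u^2 + 11.4457*u + 2.6117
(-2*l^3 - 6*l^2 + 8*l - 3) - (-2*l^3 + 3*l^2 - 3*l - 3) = -9*l^2 + 11*l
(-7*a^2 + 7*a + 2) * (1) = -7*a^2 + 7*a + 2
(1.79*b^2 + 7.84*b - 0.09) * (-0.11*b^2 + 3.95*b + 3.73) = -0.1969*b^4 + 6.2081*b^3 + 37.6546*b^2 + 28.8877*b - 0.3357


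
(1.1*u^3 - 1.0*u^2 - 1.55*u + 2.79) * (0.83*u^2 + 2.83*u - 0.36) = 0.913*u^5 + 2.283*u^4 - 4.5125*u^3 - 1.7108*u^2 + 8.4537*u - 1.0044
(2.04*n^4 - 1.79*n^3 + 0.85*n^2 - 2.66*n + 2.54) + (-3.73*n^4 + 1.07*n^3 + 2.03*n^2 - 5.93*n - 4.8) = -1.69*n^4 - 0.72*n^3 + 2.88*n^2 - 8.59*n - 2.26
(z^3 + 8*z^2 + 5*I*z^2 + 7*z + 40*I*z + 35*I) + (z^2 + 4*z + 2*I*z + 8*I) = z^3 + 9*z^2 + 5*I*z^2 + 11*z + 42*I*z + 43*I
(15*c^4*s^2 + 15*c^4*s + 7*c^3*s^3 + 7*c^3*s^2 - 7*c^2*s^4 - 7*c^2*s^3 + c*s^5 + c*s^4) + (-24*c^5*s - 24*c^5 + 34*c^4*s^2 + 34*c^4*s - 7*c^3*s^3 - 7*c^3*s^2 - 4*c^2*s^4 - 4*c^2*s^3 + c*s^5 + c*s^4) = -24*c^5*s - 24*c^5 + 49*c^4*s^2 + 49*c^4*s - 11*c^2*s^4 - 11*c^2*s^3 + 2*c*s^5 + 2*c*s^4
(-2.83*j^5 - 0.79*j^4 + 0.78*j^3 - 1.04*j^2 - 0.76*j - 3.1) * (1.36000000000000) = -3.8488*j^5 - 1.0744*j^4 + 1.0608*j^3 - 1.4144*j^2 - 1.0336*j - 4.216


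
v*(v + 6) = v^2 + 6*v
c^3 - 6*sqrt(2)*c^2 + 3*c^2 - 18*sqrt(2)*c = c*(c + 3)*(c - 6*sqrt(2))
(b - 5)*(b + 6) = b^2 + b - 30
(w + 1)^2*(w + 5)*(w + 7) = w^4 + 14*w^3 + 60*w^2 + 82*w + 35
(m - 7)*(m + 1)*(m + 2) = m^3 - 4*m^2 - 19*m - 14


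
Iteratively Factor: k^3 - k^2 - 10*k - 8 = (k + 2)*(k^2 - 3*k - 4) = (k - 4)*(k + 2)*(k + 1)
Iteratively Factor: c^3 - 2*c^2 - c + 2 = (c - 2)*(c^2 - 1) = (c - 2)*(c + 1)*(c - 1)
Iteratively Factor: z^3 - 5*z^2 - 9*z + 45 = (z + 3)*(z^2 - 8*z + 15) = (z - 5)*(z + 3)*(z - 3)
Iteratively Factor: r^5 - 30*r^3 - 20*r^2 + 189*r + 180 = (r + 4)*(r^4 - 4*r^3 - 14*r^2 + 36*r + 45) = (r - 5)*(r + 4)*(r^3 + r^2 - 9*r - 9) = (r - 5)*(r + 3)*(r + 4)*(r^2 - 2*r - 3) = (r - 5)*(r + 1)*(r + 3)*(r + 4)*(r - 3)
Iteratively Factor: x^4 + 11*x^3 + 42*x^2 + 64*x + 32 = (x + 2)*(x^3 + 9*x^2 + 24*x + 16) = (x + 2)*(x + 4)*(x^2 + 5*x + 4) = (x + 2)*(x + 4)^2*(x + 1)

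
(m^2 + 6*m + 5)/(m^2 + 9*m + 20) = (m + 1)/(m + 4)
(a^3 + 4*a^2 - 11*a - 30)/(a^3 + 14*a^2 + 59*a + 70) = (a - 3)/(a + 7)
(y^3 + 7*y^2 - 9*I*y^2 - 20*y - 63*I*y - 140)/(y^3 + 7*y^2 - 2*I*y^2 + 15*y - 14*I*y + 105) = (y - 4*I)/(y + 3*I)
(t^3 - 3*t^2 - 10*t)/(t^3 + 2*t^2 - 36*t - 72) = t*(t - 5)/(t^2 - 36)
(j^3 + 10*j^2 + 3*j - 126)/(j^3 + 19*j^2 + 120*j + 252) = (j - 3)/(j + 6)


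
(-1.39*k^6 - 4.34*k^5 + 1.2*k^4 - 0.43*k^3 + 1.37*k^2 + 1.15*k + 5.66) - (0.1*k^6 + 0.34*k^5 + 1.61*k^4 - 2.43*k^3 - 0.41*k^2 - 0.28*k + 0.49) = -1.49*k^6 - 4.68*k^5 - 0.41*k^4 + 2.0*k^3 + 1.78*k^2 + 1.43*k + 5.17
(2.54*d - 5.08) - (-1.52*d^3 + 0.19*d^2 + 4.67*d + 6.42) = 1.52*d^3 - 0.19*d^2 - 2.13*d - 11.5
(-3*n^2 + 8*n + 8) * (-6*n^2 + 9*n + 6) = 18*n^4 - 75*n^3 + 6*n^2 + 120*n + 48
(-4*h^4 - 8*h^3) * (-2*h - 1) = 8*h^5 + 20*h^4 + 8*h^3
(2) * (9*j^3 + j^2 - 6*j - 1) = 18*j^3 + 2*j^2 - 12*j - 2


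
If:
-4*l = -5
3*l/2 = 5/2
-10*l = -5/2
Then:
No Solution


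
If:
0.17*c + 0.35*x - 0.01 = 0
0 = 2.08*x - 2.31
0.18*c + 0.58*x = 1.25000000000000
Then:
No Solution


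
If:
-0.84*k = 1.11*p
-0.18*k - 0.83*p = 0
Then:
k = 0.00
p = 0.00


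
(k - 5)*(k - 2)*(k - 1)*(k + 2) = k^4 - 6*k^3 + k^2 + 24*k - 20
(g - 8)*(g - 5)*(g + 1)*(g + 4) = g^4 - 8*g^3 - 21*g^2 + 148*g + 160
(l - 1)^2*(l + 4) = l^3 + 2*l^2 - 7*l + 4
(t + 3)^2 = t^2 + 6*t + 9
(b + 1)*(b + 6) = b^2 + 7*b + 6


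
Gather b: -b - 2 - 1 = -b - 3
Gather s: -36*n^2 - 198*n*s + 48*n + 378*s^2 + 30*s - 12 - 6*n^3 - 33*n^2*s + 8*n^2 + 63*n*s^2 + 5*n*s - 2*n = -6*n^3 - 28*n^2 + 46*n + s^2*(63*n + 378) + s*(-33*n^2 - 193*n + 30) - 12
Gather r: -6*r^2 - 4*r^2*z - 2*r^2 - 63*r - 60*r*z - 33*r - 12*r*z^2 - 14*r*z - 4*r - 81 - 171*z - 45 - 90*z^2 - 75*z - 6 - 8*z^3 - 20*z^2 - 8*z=r^2*(-4*z - 8) + r*(-12*z^2 - 74*z - 100) - 8*z^3 - 110*z^2 - 254*z - 132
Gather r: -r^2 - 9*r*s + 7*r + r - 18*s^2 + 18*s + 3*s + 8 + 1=-r^2 + r*(8 - 9*s) - 18*s^2 + 21*s + 9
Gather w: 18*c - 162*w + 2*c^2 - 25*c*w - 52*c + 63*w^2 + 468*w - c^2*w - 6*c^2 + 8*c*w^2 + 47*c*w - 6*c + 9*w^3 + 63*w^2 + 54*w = -4*c^2 - 40*c + 9*w^3 + w^2*(8*c + 126) + w*(-c^2 + 22*c + 360)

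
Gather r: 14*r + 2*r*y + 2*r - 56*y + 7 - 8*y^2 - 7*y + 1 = r*(2*y + 16) - 8*y^2 - 63*y + 8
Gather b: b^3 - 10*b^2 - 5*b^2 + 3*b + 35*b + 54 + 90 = b^3 - 15*b^2 + 38*b + 144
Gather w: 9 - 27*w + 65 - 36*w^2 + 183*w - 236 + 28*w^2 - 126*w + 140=-8*w^2 + 30*w - 22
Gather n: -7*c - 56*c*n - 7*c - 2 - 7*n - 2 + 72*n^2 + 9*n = -14*c + 72*n^2 + n*(2 - 56*c) - 4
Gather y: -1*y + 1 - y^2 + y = 1 - y^2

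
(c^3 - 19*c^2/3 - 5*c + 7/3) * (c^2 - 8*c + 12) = c^5 - 43*c^4/3 + 173*c^3/3 - 101*c^2/3 - 236*c/3 + 28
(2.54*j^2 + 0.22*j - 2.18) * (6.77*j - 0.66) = 17.1958*j^3 - 0.187*j^2 - 14.9038*j + 1.4388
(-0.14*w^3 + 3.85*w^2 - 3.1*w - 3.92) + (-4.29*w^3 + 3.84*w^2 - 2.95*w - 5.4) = -4.43*w^3 + 7.69*w^2 - 6.05*w - 9.32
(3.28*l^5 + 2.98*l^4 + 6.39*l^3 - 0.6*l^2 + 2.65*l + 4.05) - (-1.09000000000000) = 3.28*l^5 + 2.98*l^4 + 6.39*l^3 - 0.6*l^2 + 2.65*l + 5.14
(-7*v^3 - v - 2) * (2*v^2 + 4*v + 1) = -14*v^5 - 28*v^4 - 9*v^3 - 8*v^2 - 9*v - 2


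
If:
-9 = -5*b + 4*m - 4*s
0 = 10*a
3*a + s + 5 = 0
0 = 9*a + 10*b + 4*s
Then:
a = 0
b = 2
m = -19/4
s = -5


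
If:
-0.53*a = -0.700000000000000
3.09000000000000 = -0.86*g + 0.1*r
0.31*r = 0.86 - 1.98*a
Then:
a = 1.32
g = -4.25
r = -5.66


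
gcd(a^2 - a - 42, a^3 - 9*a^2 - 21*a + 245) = a - 7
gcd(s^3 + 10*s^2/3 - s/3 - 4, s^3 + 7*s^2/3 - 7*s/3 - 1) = s^2 + 2*s - 3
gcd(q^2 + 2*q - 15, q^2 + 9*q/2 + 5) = 1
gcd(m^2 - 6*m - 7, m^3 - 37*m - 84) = m - 7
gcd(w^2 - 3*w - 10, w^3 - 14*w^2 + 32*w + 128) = w + 2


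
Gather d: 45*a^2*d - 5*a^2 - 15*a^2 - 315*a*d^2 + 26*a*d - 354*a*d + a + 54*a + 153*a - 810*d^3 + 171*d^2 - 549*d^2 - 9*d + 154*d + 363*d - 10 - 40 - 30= -20*a^2 + 208*a - 810*d^3 + d^2*(-315*a - 378) + d*(45*a^2 - 328*a + 508) - 80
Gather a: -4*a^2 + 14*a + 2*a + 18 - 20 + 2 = -4*a^2 + 16*a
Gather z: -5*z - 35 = -5*z - 35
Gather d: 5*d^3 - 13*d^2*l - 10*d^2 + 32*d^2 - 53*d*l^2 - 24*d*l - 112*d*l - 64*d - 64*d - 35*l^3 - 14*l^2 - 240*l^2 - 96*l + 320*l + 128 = 5*d^3 + d^2*(22 - 13*l) + d*(-53*l^2 - 136*l - 128) - 35*l^3 - 254*l^2 + 224*l + 128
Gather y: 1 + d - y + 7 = d - y + 8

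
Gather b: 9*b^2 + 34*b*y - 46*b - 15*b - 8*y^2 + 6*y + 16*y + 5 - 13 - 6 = 9*b^2 + b*(34*y - 61) - 8*y^2 + 22*y - 14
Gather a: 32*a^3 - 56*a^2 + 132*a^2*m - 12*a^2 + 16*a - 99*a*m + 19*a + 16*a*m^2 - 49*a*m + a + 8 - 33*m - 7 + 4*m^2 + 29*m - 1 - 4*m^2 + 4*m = 32*a^3 + a^2*(132*m - 68) + a*(16*m^2 - 148*m + 36)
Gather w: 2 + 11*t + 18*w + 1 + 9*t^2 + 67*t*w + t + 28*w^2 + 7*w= 9*t^2 + 12*t + 28*w^2 + w*(67*t + 25) + 3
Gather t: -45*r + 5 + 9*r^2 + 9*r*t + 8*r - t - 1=9*r^2 - 37*r + t*(9*r - 1) + 4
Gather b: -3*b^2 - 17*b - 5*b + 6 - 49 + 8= -3*b^2 - 22*b - 35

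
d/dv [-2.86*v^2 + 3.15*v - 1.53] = 3.15 - 5.72*v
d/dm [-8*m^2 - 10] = -16*m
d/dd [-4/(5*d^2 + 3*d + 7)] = 4*(10*d + 3)/(5*d^2 + 3*d + 7)^2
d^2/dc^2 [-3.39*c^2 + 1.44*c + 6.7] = -6.78000000000000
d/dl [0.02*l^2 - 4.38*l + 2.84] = 0.04*l - 4.38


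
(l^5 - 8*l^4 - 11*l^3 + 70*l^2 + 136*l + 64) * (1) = l^5 - 8*l^4 - 11*l^3 + 70*l^2 + 136*l + 64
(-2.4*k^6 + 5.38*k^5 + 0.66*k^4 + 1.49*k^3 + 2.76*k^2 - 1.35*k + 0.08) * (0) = 0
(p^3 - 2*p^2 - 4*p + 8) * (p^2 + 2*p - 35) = p^5 - 43*p^3 + 70*p^2 + 156*p - 280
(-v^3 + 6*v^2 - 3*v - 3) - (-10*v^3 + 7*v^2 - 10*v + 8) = 9*v^3 - v^2 + 7*v - 11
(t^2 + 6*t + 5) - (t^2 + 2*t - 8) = 4*t + 13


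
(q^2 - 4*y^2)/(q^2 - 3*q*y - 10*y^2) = (-q + 2*y)/(-q + 5*y)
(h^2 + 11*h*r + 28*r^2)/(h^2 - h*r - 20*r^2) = (-h - 7*r)/(-h + 5*r)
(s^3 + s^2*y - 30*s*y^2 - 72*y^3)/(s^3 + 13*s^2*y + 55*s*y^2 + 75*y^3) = (s^2 - 2*s*y - 24*y^2)/(s^2 + 10*s*y + 25*y^2)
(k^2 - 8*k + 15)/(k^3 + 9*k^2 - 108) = (k - 5)/(k^2 + 12*k + 36)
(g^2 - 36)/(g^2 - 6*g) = (g + 6)/g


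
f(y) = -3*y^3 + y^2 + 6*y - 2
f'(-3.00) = -81.00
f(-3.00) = 70.00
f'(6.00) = -306.00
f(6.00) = -578.00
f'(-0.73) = -0.26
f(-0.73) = -4.68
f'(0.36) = 5.55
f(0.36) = 0.15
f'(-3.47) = -109.31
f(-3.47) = 114.57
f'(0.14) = 6.10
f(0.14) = -1.15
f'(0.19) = 6.06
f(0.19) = -0.84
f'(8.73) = -662.46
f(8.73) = -1869.42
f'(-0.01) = 5.98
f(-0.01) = -2.06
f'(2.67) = -52.82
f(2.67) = -35.95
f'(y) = -9*y^2 + 2*y + 6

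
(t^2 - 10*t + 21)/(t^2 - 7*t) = (t - 3)/t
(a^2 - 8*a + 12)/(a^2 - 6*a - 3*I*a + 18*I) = (a - 2)/(a - 3*I)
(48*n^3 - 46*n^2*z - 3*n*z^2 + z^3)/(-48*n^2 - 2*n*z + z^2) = -n + z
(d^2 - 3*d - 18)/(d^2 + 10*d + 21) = (d - 6)/(d + 7)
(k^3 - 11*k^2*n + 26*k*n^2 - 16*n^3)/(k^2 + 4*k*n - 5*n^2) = (k^2 - 10*k*n + 16*n^2)/(k + 5*n)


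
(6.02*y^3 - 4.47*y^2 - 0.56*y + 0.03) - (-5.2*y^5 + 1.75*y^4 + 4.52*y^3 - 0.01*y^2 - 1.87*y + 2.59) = 5.2*y^5 - 1.75*y^4 + 1.5*y^3 - 4.46*y^2 + 1.31*y - 2.56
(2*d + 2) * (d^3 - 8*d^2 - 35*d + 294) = 2*d^4 - 14*d^3 - 86*d^2 + 518*d + 588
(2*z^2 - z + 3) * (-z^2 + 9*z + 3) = -2*z^4 + 19*z^3 - 6*z^2 + 24*z + 9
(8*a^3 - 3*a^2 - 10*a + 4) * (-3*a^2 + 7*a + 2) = -24*a^5 + 65*a^4 + 25*a^3 - 88*a^2 + 8*a + 8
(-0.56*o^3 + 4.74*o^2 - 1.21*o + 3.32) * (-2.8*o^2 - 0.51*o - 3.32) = 1.568*o^5 - 12.9864*o^4 + 2.8298*o^3 - 24.4157*o^2 + 2.324*o - 11.0224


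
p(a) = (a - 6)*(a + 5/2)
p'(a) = 2*a - 7/2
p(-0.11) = -14.60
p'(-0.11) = -3.72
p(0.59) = -16.72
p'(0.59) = -2.32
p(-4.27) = 18.18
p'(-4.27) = -12.04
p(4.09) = -12.59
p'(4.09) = 4.68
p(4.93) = -7.95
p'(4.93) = 6.36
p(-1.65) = -6.50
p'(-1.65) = -6.80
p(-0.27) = -13.98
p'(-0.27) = -4.04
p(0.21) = -15.69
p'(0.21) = -3.08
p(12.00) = 87.00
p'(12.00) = 20.50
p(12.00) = 87.00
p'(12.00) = 20.50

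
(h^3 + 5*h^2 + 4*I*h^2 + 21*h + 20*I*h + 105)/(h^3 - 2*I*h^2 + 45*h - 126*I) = (h + 5)/(h - 6*I)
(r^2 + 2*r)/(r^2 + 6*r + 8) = r/(r + 4)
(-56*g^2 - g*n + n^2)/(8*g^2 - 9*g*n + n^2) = (-7*g - n)/(g - n)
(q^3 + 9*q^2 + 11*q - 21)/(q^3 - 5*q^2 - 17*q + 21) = (q + 7)/(q - 7)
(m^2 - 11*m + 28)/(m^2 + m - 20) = (m - 7)/(m + 5)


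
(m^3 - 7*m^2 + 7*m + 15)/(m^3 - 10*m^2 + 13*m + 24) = (m - 5)/(m - 8)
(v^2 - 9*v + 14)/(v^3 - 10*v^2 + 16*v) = (v - 7)/(v*(v - 8))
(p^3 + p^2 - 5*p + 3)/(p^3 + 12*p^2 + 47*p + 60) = (p^2 - 2*p + 1)/(p^2 + 9*p + 20)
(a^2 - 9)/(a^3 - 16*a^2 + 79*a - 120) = (a + 3)/(a^2 - 13*a + 40)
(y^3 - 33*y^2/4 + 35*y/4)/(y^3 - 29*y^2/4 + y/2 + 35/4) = y/(y + 1)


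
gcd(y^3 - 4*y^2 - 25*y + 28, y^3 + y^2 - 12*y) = y + 4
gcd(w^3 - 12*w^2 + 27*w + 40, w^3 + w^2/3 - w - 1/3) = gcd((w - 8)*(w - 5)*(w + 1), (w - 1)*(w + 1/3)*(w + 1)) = w + 1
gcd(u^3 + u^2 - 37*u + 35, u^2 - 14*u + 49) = 1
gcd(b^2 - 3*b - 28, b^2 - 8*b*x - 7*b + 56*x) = b - 7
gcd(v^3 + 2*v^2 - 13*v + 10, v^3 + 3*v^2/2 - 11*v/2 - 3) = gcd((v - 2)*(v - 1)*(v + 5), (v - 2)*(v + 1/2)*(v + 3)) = v - 2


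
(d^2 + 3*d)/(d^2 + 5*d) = (d + 3)/(d + 5)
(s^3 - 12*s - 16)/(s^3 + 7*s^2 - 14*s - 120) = (s^2 + 4*s + 4)/(s^2 + 11*s + 30)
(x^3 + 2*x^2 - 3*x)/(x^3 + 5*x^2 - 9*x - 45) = x*(x - 1)/(x^2 + 2*x - 15)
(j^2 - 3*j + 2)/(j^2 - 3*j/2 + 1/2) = 2*(j - 2)/(2*j - 1)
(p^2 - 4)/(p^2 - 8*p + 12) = (p + 2)/(p - 6)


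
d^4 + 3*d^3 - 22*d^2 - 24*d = d*(d - 4)*(d + 1)*(d + 6)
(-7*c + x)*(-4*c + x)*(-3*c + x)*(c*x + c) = -84*c^4*x - 84*c^4 + 61*c^3*x^2 + 61*c^3*x - 14*c^2*x^3 - 14*c^2*x^2 + c*x^4 + c*x^3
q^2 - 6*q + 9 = (q - 3)^2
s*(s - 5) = s^2 - 5*s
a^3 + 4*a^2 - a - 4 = (a - 1)*(a + 1)*(a + 4)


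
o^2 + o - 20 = (o - 4)*(o + 5)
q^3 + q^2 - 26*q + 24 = (q - 4)*(q - 1)*(q + 6)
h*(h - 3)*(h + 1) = h^3 - 2*h^2 - 3*h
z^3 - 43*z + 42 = (z - 6)*(z - 1)*(z + 7)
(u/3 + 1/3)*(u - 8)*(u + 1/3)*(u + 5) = u^4/3 - 5*u^3/9 - 131*u^2/9 - 163*u/9 - 40/9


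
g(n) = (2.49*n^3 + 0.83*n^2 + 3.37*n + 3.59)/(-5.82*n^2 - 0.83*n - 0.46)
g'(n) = (11.64*n + 0.83)*(2.49*n^3 + 0.83*n^2 + 3.37*n + 3.59)/(-5.82*n^2 - 0.83*n - 0.46)^2 + (7.47*n^2 + 1.66*n + 3.37)/(-5.82*n^2 - 0.83*n - 0.46) = (-14.4918*n^4 - 4.1334*n^3 + 15.4883*n^2 + 41.024*n + 1.4295)/(33.8724*n^4 + 9.6612*n^3 + 6.0433*n^2 + 0.7636*n + 0.2116)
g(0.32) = -3.66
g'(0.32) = 9.08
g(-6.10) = 2.60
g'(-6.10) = -0.42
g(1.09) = -1.39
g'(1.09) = 0.57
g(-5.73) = 2.45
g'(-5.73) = -0.42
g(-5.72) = 2.44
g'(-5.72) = -0.42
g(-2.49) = 1.10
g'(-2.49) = -0.42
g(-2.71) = 1.20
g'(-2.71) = -0.41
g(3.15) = -1.65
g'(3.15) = -0.34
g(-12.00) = 5.09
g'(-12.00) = -0.42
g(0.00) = -7.80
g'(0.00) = 6.76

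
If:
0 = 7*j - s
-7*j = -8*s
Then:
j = 0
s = 0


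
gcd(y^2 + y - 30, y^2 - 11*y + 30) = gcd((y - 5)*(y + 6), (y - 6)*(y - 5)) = y - 5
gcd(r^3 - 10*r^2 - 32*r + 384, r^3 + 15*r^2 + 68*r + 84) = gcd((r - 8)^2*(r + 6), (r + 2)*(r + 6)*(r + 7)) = r + 6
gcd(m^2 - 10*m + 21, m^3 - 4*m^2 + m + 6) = m - 3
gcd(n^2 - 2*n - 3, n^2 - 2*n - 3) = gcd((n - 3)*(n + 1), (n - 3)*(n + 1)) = n^2 - 2*n - 3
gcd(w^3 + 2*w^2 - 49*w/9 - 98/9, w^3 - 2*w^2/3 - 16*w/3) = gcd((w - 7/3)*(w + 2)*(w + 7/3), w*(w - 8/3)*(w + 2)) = w + 2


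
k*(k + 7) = k^2 + 7*k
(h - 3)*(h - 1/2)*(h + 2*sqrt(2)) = h^3 - 7*h^2/2 + 2*sqrt(2)*h^2 - 7*sqrt(2)*h + 3*h/2 + 3*sqrt(2)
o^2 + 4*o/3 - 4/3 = (o - 2/3)*(o + 2)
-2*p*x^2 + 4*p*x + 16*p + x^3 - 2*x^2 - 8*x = (-2*p + x)*(x - 4)*(x + 2)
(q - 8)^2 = q^2 - 16*q + 64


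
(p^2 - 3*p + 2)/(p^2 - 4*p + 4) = (p - 1)/(p - 2)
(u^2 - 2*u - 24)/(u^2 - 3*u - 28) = (u - 6)/(u - 7)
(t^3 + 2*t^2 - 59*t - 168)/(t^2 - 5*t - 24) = t + 7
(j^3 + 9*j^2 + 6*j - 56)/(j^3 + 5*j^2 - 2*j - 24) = (j + 7)/(j + 3)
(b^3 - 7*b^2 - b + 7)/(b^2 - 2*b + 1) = (b^2 - 6*b - 7)/(b - 1)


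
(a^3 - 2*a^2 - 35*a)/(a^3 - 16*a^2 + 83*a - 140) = a*(a + 5)/(a^2 - 9*a + 20)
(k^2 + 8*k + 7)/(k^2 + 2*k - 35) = (k + 1)/(k - 5)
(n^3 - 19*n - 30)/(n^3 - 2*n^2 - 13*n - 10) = (n + 3)/(n + 1)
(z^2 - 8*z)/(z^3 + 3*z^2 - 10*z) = (z - 8)/(z^2 + 3*z - 10)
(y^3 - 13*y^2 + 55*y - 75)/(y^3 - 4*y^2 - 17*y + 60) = (y - 5)/(y + 4)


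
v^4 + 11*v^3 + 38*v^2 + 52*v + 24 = (v + 1)*(v + 2)^2*(v + 6)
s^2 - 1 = (s - 1)*(s + 1)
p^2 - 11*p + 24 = (p - 8)*(p - 3)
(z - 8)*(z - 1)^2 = z^3 - 10*z^2 + 17*z - 8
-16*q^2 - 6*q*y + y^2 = (-8*q + y)*(2*q + y)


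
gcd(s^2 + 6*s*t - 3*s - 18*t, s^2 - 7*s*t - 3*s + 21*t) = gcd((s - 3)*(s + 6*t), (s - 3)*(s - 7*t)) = s - 3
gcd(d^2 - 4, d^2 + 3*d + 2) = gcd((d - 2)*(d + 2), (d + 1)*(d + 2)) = d + 2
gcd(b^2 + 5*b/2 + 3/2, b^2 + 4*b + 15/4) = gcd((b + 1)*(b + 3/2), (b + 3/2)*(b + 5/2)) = b + 3/2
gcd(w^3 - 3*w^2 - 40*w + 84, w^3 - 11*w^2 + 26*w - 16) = w - 2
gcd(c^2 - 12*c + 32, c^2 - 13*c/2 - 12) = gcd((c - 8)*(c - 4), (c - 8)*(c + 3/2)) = c - 8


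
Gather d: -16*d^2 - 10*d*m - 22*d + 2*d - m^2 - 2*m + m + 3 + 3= -16*d^2 + d*(-10*m - 20) - m^2 - m + 6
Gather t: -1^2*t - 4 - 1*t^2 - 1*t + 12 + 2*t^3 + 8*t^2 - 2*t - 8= 2*t^3 + 7*t^2 - 4*t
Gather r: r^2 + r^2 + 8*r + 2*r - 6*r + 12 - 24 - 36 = 2*r^2 + 4*r - 48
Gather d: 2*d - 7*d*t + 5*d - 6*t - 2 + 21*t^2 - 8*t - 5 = d*(7 - 7*t) + 21*t^2 - 14*t - 7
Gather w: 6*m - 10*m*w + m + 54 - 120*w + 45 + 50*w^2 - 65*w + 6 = 7*m + 50*w^2 + w*(-10*m - 185) + 105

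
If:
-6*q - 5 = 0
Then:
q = -5/6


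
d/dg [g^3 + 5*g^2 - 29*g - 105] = 3*g^2 + 10*g - 29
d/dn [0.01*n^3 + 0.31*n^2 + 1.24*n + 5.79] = 0.03*n^2 + 0.62*n + 1.24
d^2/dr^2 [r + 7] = 0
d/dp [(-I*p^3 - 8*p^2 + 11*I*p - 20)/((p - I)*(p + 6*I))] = (-I*p^4 + 10*p^3 - 69*I*p^2 - 56*p + 166*I)/(p^4 + 10*I*p^3 - 13*p^2 + 60*I*p + 36)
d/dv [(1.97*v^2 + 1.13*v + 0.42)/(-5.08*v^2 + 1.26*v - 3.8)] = (8.2226*v^2 - 10.7048*v - 4.8232)/(25.8064*v^4 - 12.8016*v^3 + 40.1956*v^2 - 9.576*v + 14.44)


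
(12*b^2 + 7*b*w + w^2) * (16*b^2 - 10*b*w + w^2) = 192*b^4 - 8*b^3*w - 42*b^2*w^2 - 3*b*w^3 + w^4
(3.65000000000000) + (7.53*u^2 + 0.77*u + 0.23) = 7.53*u^2 + 0.77*u + 3.88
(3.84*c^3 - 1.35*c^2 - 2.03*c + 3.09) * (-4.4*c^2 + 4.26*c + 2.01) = -16.896*c^5 + 22.2984*c^4 + 10.8994*c^3 - 24.9573*c^2 + 9.0831*c + 6.2109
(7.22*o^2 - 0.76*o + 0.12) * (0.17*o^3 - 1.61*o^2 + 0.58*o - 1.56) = 1.2274*o^5 - 11.7534*o^4 + 5.4316*o^3 - 11.8972*o^2 + 1.2552*o - 0.1872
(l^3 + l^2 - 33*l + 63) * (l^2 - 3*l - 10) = l^5 - 2*l^4 - 46*l^3 + 152*l^2 + 141*l - 630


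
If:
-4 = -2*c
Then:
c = 2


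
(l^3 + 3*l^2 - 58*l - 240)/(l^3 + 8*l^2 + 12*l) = (l^2 - 3*l - 40)/(l*(l + 2))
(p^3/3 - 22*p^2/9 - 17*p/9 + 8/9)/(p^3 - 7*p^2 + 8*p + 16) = (3*p^2 - 25*p + 8)/(9*(p^2 - 8*p + 16))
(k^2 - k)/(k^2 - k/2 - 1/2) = 2*k/(2*k + 1)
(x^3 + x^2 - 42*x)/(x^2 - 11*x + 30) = x*(x + 7)/(x - 5)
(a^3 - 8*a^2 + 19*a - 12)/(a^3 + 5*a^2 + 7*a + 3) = (a^3 - 8*a^2 + 19*a - 12)/(a^3 + 5*a^2 + 7*a + 3)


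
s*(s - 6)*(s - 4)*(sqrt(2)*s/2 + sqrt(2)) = sqrt(2)*s^4/2 - 4*sqrt(2)*s^3 + 2*sqrt(2)*s^2 + 24*sqrt(2)*s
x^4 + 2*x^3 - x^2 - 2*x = x*(x - 1)*(x + 1)*(x + 2)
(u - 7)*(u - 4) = u^2 - 11*u + 28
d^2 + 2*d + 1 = (d + 1)^2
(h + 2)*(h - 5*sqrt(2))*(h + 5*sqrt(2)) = h^3 + 2*h^2 - 50*h - 100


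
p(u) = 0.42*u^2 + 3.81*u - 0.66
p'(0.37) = 4.12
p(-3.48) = -8.83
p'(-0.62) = 3.29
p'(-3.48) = 0.89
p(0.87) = 2.97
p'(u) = 0.84*u + 3.81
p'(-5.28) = -0.63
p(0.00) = -0.66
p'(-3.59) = 0.79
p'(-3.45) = 0.91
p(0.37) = 0.81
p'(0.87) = 4.54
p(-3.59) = -8.92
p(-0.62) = -2.86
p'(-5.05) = -0.43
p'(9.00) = 11.37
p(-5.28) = -9.07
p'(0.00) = 3.81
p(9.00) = 67.65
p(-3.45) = -8.81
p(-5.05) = -9.19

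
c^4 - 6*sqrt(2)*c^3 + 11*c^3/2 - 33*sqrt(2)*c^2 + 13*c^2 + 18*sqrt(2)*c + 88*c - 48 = (c - 1/2)*(c + 6)*(c - 4*sqrt(2))*(c - 2*sqrt(2))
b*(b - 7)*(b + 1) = b^3 - 6*b^2 - 7*b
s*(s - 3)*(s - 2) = s^3 - 5*s^2 + 6*s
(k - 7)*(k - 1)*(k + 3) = k^3 - 5*k^2 - 17*k + 21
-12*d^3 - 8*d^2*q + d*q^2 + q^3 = (-3*d + q)*(2*d + q)^2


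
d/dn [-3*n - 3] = -3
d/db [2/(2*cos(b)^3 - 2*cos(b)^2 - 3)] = 4*(3*cos(b) - 2)*sin(b)*cos(b)/(-2*cos(b)^3 + 2*cos(b)^2 + 3)^2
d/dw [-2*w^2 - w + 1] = -4*w - 1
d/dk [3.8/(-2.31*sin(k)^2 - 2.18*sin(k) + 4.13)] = (17.556*sin(k) + 8.284)*cos(k)/(2.31*sin(k)^2 + 2.18*sin(k) - 4.13)^2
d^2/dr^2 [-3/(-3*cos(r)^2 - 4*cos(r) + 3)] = 3*(-36*sin(r)^4 + 70*sin(r)^2 + 33*cos(r) - 9*cos(3*r) + 16)/(-3*sin(r)^2 + 4*cos(r))^3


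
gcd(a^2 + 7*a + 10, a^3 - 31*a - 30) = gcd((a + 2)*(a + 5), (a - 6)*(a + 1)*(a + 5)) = a + 5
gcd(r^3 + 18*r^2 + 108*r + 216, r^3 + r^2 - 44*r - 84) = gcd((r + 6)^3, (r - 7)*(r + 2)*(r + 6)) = r + 6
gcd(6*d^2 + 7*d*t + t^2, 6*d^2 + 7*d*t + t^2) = 6*d^2 + 7*d*t + t^2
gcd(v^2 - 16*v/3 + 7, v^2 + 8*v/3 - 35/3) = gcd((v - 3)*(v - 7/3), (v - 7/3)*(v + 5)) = v - 7/3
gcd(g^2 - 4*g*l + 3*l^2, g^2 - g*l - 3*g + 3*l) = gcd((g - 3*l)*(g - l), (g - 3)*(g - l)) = g - l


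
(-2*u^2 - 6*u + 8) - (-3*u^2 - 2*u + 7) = u^2 - 4*u + 1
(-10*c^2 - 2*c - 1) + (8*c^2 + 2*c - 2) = -2*c^2 - 3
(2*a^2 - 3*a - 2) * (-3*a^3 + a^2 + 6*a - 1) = -6*a^5 + 11*a^4 + 15*a^3 - 22*a^2 - 9*a + 2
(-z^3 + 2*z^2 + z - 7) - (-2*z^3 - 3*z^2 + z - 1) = z^3 + 5*z^2 - 6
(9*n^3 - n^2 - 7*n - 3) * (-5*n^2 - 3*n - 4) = -45*n^5 - 22*n^4 + 2*n^3 + 40*n^2 + 37*n + 12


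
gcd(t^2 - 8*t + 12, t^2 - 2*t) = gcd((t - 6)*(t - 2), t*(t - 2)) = t - 2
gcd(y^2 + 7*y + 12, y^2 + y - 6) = y + 3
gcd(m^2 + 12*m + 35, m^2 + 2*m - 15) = m + 5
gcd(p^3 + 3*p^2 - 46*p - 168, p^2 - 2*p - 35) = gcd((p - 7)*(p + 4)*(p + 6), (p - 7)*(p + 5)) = p - 7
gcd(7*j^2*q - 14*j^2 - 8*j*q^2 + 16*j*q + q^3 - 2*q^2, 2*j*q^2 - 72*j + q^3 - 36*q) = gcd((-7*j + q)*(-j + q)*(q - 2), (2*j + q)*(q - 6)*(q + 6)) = 1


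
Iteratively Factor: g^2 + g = (g)*(g + 1)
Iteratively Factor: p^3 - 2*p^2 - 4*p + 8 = (p - 2)*(p^2 - 4) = (p - 2)*(p + 2)*(p - 2)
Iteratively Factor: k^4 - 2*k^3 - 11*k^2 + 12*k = (k - 4)*(k^3 + 2*k^2 - 3*k) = (k - 4)*(k + 3)*(k^2 - k) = k*(k - 4)*(k + 3)*(k - 1)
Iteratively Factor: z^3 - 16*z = (z)*(z^2 - 16) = z*(z - 4)*(z + 4)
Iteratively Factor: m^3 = (m)*(m^2) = m^2*(m)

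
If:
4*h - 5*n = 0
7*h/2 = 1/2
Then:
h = 1/7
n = 4/35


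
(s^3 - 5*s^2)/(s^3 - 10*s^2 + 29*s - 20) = s^2/(s^2 - 5*s + 4)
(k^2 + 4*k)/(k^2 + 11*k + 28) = k/(k + 7)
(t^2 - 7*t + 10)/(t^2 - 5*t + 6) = (t - 5)/(t - 3)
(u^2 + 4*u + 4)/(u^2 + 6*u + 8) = (u + 2)/(u + 4)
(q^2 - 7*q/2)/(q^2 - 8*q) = (q - 7/2)/(q - 8)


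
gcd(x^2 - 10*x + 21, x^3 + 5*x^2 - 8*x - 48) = x - 3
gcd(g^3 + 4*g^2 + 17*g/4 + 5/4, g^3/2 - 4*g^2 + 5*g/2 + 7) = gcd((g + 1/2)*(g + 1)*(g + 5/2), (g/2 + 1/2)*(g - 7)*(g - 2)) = g + 1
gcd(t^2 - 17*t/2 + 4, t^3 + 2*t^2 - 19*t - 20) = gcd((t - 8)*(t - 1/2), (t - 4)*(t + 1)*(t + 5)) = 1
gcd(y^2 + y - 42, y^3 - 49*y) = y + 7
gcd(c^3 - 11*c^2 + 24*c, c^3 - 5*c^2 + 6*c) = c^2 - 3*c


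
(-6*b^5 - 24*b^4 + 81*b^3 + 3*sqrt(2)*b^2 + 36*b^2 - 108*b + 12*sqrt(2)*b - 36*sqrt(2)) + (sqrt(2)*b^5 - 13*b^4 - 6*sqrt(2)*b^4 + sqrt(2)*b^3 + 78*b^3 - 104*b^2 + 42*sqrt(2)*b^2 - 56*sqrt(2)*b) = -6*b^5 + sqrt(2)*b^5 - 37*b^4 - 6*sqrt(2)*b^4 + sqrt(2)*b^3 + 159*b^3 - 68*b^2 + 45*sqrt(2)*b^2 - 108*b - 44*sqrt(2)*b - 36*sqrt(2)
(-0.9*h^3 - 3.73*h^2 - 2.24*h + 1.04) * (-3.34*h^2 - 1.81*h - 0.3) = 3.006*h^5 + 14.0872*h^4 + 14.5029*h^3 + 1.6998*h^2 - 1.2104*h - 0.312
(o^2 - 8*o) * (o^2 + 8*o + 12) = o^4 - 52*o^2 - 96*o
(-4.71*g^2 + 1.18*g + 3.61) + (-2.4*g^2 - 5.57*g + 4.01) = -7.11*g^2 - 4.39*g + 7.62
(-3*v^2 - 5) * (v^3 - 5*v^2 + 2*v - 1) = -3*v^5 + 15*v^4 - 11*v^3 + 28*v^2 - 10*v + 5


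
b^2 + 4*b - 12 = (b - 2)*(b + 6)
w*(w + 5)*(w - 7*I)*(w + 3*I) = w^4 + 5*w^3 - 4*I*w^3 + 21*w^2 - 20*I*w^2 + 105*w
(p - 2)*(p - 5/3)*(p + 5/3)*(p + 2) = p^4 - 61*p^2/9 + 100/9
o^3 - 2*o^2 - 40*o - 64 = (o - 8)*(o + 2)*(o + 4)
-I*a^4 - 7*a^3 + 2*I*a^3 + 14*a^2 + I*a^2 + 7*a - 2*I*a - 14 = (a - 2)*(a - 1)*(a - 7*I)*(-I*a - I)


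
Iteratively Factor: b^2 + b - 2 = (b + 2)*(b - 1)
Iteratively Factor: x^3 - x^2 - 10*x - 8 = (x - 4)*(x^2 + 3*x + 2) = (x - 4)*(x + 2)*(x + 1)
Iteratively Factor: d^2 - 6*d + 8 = (d - 2)*(d - 4)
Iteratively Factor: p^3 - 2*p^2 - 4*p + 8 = (p + 2)*(p^2 - 4*p + 4) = (p - 2)*(p + 2)*(p - 2)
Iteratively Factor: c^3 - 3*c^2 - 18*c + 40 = (c - 5)*(c^2 + 2*c - 8) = (c - 5)*(c - 2)*(c + 4)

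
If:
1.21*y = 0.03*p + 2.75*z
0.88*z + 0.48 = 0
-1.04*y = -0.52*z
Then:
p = 39.00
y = -0.27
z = -0.55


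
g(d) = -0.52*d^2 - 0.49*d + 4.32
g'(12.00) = -12.97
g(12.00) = -76.44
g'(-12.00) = 11.99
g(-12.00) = -64.68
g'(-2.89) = 2.52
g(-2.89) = 1.39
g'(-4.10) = 3.77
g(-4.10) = -2.41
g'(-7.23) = 7.03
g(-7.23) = -19.32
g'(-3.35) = 2.99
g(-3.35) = 0.13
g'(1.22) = -1.76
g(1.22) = 2.95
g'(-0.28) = -0.20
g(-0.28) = 4.42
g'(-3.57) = 3.22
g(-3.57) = -0.56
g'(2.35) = -2.93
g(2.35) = 0.30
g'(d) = -1.04*d - 0.49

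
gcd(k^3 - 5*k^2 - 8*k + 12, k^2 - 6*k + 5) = k - 1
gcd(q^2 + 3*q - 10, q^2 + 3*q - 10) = q^2 + 3*q - 10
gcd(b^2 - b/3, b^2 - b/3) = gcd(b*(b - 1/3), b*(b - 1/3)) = b^2 - b/3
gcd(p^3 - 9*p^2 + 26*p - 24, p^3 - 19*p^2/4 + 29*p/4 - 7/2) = p - 2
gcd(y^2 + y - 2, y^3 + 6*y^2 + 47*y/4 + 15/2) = y + 2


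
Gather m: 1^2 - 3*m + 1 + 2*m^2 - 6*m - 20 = 2*m^2 - 9*m - 18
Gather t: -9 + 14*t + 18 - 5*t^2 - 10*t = -5*t^2 + 4*t + 9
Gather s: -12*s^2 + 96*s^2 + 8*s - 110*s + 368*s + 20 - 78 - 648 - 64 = 84*s^2 + 266*s - 770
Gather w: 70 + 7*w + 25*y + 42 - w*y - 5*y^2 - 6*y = w*(7 - y) - 5*y^2 + 19*y + 112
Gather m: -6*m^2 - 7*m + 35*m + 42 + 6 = -6*m^2 + 28*m + 48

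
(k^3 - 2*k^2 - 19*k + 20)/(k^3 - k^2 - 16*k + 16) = (k - 5)/(k - 4)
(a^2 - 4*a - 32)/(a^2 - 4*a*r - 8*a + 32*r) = (-a - 4)/(-a + 4*r)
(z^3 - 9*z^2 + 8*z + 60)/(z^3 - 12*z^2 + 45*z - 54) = (z^2 - 3*z - 10)/(z^2 - 6*z + 9)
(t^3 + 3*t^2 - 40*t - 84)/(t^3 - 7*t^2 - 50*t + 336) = (t + 2)/(t - 8)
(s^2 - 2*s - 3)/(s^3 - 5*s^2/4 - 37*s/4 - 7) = 4*(s - 3)/(4*s^2 - 9*s - 28)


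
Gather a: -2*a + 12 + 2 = 14 - 2*a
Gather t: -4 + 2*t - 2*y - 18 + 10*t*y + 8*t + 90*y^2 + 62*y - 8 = t*(10*y + 10) + 90*y^2 + 60*y - 30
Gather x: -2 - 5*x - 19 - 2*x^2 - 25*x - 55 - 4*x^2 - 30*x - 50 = -6*x^2 - 60*x - 126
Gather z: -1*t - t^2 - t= -t^2 - 2*t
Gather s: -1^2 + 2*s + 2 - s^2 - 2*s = 1 - s^2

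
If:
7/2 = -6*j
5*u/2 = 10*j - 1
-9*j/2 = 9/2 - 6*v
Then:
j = -7/12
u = -41/15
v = 5/16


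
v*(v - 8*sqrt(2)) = v^2 - 8*sqrt(2)*v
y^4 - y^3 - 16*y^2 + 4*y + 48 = (y - 4)*(y - 2)*(y + 2)*(y + 3)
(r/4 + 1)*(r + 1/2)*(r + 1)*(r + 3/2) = r^4/4 + 7*r^3/4 + 59*r^2/16 + 47*r/16 + 3/4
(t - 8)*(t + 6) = t^2 - 2*t - 48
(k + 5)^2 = k^2 + 10*k + 25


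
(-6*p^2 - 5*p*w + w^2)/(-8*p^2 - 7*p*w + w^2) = (6*p - w)/(8*p - w)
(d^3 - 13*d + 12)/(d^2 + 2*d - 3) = (d^2 + d - 12)/(d + 3)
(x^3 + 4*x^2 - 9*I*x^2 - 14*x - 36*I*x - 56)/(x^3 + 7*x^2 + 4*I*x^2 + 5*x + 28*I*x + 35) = (x^3 + x^2*(4 - 9*I) + x*(-14 - 36*I) - 56)/(x^3 + x^2*(7 + 4*I) + x*(5 + 28*I) + 35)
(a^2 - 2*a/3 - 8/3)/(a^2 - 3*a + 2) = (a + 4/3)/(a - 1)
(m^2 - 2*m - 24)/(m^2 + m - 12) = (m - 6)/(m - 3)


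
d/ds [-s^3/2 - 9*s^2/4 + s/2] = -3*s^2/2 - 9*s/2 + 1/2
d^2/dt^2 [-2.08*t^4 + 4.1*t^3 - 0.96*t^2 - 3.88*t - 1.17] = -24.96*t^2 + 24.6*t - 1.92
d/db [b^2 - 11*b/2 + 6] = 2*b - 11/2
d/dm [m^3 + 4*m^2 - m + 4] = 3*m^2 + 8*m - 1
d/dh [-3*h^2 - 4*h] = -6*h - 4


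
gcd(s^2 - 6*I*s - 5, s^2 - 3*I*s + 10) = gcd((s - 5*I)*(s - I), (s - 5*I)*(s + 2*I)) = s - 5*I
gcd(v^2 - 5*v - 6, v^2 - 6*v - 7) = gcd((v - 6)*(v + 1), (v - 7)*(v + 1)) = v + 1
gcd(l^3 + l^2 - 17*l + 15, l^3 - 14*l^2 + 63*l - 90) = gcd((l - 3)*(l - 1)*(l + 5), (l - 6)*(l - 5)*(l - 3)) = l - 3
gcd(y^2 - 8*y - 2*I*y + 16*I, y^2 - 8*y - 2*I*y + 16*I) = y^2 + y*(-8 - 2*I) + 16*I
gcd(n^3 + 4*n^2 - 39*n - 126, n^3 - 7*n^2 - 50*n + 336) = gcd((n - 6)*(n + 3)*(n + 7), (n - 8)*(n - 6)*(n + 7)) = n^2 + n - 42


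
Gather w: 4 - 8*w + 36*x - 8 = -8*w + 36*x - 4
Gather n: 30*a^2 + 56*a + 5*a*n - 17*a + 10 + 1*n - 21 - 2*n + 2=30*a^2 + 39*a + n*(5*a - 1) - 9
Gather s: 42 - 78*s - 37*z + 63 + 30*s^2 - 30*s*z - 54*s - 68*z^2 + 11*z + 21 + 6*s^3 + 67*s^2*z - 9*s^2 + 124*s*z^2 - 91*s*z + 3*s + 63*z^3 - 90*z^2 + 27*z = 6*s^3 + s^2*(67*z + 21) + s*(124*z^2 - 121*z - 129) + 63*z^3 - 158*z^2 + z + 126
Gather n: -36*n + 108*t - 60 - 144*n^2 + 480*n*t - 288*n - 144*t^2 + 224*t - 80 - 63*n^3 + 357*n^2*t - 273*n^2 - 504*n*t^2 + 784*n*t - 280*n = -63*n^3 + n^2*(357*t - 417) + n*(-504*t^2 + 1264*t - 604) - 144*t^2 + 332*t - 140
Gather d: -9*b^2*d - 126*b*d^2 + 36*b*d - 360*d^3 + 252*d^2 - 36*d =-360*d^3 + d^2*(252 - 126*b) + d*(-9*b^2 + 36*b - 36)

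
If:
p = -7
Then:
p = -7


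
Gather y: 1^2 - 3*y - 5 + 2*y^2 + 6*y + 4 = 2*y^2 + 3*y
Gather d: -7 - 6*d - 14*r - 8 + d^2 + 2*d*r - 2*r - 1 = d^2 + d*(2*r - 6) - 16*r - 16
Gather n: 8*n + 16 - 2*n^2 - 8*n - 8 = 8 - 2*n^2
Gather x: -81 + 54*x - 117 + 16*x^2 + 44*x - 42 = 16*x^2 + 98*x - 240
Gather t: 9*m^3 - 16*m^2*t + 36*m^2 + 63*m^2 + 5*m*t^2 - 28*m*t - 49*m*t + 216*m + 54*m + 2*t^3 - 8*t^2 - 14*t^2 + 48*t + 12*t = 9*m^3 + 99*m^2 + 270*m + 2*t^3 + t^2*(5*m - 22) + t*(-16*m^2 - 77*m + 60)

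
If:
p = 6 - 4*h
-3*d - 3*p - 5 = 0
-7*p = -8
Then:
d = -59/21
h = 17/14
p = 8/7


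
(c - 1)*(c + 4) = c^2 + 3*c - 4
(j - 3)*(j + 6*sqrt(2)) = j^2 - 3*j + 6*sqrt(2)*j - 18*sqrt(2)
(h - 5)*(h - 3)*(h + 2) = h^3 - 6*h^2 - h + 30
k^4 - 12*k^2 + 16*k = k*(k - 2)^2*(k + 4)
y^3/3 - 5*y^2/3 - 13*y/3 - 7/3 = (y/3 + 1/3)*(y - 7)*(y + 1)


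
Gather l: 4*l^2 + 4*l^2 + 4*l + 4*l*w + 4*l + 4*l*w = 8*l^2 + l*(8*w + 8)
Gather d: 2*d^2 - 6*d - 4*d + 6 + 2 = 2*d^2 - 10*d + 8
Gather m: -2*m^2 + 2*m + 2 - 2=-2*m^2 + 2*m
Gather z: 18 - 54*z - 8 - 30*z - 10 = -84*z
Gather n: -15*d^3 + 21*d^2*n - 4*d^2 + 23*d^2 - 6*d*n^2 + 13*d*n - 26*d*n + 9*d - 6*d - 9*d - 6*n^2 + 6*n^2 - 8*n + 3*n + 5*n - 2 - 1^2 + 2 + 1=-15*d^3 + 19*d^2 - 6*d*n^2 - 6*d + n*(21*d^2 - 13*d)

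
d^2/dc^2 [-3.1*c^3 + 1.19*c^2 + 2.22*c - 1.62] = 2.38 - 18.6*c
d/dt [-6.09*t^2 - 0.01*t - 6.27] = -12.18*t - 0.01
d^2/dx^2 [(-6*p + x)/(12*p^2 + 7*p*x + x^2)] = 2*((-p - 3*x)*(12*p^2 + 7*p*x + x^2) - (6*p - x)*(7*p + 2*x)^2)/(12*p^2 + 7*p*x + x^2)^3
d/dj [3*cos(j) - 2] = -3*sin(j)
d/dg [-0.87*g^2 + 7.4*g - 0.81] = 7.4 - 1.74*g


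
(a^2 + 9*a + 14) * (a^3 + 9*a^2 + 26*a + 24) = a^5 + 18*a^4 + 121*a^3 + 384*a^2 + 580*a + 336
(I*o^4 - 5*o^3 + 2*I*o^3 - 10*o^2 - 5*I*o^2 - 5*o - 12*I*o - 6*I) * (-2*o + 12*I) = -2*I*o^5 - 2*o^4 - 4*I*o^4 - 4*o^3 - 50*I*o^3 + 70*o^2 - 96*I*o^2 + 144*o - 48*I*o + 72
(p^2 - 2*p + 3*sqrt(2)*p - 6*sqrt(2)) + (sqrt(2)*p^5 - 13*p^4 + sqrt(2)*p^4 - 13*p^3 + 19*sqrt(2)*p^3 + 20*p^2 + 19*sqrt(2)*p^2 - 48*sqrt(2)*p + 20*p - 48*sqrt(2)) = sqrt(2)*p^5 - 13*p^4 + sqrt(2)*p^4 - 13*p^3 + 19*sqrt(2)*p^3 + 21*p^2 + 19*sqrt(2)*p^2 - 45*sqrt(2)*p + 18*p - 54*sqrt(2)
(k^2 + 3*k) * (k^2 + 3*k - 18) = k^4 + 6*k^3 - 9*k^2 - 54*k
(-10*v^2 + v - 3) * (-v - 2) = 10*v^3 + 19*v^2 + v + 6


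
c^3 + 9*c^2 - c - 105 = (c - 3)*(c + 5)*(c + 7)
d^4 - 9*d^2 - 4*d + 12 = (d - 3)*(d - 1)*(d + 2)^2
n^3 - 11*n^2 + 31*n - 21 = (n - 7)*(n - 3)*(n - 1)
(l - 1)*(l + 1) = l^2 - 1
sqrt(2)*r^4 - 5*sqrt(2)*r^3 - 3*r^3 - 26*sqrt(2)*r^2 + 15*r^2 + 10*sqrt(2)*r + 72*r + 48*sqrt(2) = (r - 8)*(r + 3)*(r - 2*sqrt(2))*(sqrt(2)*r + 1)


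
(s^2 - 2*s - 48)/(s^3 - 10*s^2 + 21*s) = (s^2 - 2*s - 48)/(s*(s^2 - 10*s + 21))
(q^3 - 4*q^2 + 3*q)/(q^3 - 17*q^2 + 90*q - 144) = q*(q - 1)/(q^2 - 14*q + 48)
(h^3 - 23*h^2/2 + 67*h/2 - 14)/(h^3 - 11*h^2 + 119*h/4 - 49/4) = 2*(h - 4)/(2*h - 7)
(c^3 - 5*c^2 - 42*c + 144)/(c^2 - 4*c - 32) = (c^2 + 3*c - 18)/(c + 4)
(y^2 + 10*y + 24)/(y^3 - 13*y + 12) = (y + 6)/(y^2 - 4*y + 3)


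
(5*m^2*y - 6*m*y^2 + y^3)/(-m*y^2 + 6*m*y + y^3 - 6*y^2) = (-5*m + y)/(y - 6)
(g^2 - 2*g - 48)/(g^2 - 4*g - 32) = (g + 6)/(g + 4)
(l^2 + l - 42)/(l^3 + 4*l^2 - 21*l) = (l - 6)/(l*(l - 3))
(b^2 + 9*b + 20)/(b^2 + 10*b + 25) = (b + 4)/(b + 5)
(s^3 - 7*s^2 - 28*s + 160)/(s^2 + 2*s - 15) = (s^2 - 12*s + 32)/(s - 3)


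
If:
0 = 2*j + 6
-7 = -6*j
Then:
No Solution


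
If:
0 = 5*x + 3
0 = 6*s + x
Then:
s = 1/10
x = -3/5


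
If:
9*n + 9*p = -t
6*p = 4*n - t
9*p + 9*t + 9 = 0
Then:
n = -3/77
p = 13/77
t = -90/77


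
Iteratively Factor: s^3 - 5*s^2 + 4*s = (s - 1)*(s^2 - 4*s) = s*(s - 1)*(s - 4)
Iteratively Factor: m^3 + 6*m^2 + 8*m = (m + 2)*(m^2 + 4*m) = (m + 2)*(m + 4)*(m)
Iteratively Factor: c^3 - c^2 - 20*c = (c - 5)*(c^2 + 4*c) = c*(c - 5)*(c + 4)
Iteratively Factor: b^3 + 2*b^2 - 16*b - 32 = (b + 2)*(b^2 - 16) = (b + 2)*(b + 4)*(b - 4)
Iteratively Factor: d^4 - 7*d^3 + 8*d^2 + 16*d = (d + 1)*(d^3 - 8*d^2 + 16*d) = d*(d + 1)*(d^2 - 8*d + 16) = d*(d - 4)*(d + 1)*(d - 4)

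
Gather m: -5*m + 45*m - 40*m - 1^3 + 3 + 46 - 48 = 0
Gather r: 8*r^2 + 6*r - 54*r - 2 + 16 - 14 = 8*r^2 - 48*r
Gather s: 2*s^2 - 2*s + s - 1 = 2*s^2 - s - 1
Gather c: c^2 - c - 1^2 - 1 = c^2 - c - 2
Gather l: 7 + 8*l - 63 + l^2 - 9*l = l^2 - l - 56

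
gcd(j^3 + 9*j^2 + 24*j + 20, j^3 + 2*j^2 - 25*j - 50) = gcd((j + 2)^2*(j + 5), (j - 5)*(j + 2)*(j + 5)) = j^2 + 7*j + 10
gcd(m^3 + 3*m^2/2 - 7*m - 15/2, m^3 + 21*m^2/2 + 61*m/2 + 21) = m + 1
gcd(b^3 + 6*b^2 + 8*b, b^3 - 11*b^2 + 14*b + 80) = b + 2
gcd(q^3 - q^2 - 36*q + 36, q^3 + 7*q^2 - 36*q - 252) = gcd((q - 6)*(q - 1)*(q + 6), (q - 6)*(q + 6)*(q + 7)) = q^2 - 36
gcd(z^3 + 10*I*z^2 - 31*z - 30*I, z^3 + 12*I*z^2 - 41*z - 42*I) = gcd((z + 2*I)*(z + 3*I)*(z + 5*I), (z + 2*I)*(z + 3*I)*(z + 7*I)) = z^2 + 5*I*z - 6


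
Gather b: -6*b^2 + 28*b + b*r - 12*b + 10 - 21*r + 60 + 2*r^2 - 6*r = -6*b^2 + b*(r + 16) + 2*r^2 - 27*r + 70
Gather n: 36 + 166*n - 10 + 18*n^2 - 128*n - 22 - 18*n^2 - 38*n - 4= 0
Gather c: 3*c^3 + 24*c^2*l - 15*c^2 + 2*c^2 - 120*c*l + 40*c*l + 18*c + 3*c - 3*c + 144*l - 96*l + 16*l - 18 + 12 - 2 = 3*c^3 + c^2*(24*l - 13) + c*(18 - 80*l) + 64*l - 8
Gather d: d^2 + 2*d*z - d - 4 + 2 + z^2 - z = d^2 + d*(2*z - 1) + z^2 - z - 2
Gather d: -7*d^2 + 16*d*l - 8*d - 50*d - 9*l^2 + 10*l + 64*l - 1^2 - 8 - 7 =-7*d^2 + d*(16*l - 58) - 9*l^2 + 74*l - 16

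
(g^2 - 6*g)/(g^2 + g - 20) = g*(g - 6)/(g^2 + g - 20)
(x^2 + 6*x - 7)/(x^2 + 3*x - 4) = (x + 7)/(x + 4)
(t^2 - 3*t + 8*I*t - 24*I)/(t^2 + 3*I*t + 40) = (t - 3)/(t - 5*I)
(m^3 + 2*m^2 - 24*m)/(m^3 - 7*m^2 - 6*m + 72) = m*(m + 6)/(m^2 - 3*m - 18)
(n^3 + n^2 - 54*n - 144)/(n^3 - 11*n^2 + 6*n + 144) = (n + 6)/(n - 6)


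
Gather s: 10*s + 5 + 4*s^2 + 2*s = 4*s^2 + 12*s + 5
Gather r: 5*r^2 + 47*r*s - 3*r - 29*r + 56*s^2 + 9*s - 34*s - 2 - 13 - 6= 5*r^2 + r*(47*s - 32) + 56*s^2 - 25*s - 21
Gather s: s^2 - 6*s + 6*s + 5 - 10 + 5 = s^2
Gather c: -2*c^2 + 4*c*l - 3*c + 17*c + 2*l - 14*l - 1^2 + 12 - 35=-2*c^2 + c*(4*l + 14) - 12*l - 24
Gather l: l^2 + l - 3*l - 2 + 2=l^2 - 2*l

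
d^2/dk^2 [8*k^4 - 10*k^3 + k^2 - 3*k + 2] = 96*k^2 - 60*k + 2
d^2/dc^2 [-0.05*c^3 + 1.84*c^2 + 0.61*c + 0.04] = 3.68 - 0.3*c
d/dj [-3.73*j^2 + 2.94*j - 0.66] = 2.94 - 7.46*j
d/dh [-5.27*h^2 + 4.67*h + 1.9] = 4.67 - 10.54*h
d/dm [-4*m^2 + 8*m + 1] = 8 - 8*m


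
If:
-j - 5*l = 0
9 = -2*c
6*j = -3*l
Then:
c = -9/2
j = 0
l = 0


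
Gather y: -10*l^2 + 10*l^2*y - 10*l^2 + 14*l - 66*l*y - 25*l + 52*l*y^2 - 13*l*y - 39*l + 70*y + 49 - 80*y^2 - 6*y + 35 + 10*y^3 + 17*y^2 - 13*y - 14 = -20*l^2 - 50*l + 10*y^3 + y^2*(52*l - 63) + y*(10*l^2 - 79*l + 51) + 70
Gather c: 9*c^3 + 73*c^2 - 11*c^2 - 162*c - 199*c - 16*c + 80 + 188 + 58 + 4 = 9*c^3 + 62*c^2 - 377*c + 330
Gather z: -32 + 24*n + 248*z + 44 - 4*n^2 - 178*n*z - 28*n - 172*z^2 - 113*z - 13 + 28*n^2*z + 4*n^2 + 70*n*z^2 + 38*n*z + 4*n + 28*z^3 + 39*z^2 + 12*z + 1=28*z^3 + z^2*(70*n - 133) + z*(28*n^2 - 140*n + 147)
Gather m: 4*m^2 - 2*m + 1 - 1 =4*m^2 - 2*m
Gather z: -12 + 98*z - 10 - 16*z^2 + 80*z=-16*z^2 + 178*z - 22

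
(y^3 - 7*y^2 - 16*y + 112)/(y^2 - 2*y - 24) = (y^2 - 11*y + 28)/(y - 6)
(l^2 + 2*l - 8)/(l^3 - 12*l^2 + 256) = (l - 2)/(l^2 - 16*l + 64)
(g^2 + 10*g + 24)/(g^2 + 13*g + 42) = (g + 4)/(g + 7)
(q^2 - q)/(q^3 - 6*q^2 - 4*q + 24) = q*(q - 1)/(q^3 - 6*q^2 - 4*q + 24)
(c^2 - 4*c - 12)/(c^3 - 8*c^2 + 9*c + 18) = (c + 2)/(c^2 - 2*c - 3)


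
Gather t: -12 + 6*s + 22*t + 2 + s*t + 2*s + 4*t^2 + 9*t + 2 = 8*s + 4*t^2 + t*(s + 31) - 8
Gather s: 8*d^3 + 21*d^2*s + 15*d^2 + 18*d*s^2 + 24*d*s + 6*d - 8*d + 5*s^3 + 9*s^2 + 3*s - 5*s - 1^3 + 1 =8*d^3 + 15*d^2 - 2*d + 5*s^3 + s^2*(18*d + 9) + s*(21*d^2 + 24*d - 2)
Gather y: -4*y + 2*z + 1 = -4*y + 2*z + 1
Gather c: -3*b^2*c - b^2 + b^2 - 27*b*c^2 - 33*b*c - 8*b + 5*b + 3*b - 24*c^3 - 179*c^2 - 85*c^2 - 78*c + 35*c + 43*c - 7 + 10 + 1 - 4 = -24*c^3 + c^2*(-27*b - 264) + c*(-3*b^2 - 33*b)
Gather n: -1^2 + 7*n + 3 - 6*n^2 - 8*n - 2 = -6*n^2 - n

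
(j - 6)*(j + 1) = j^2 - 5*j - 6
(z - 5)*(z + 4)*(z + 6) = z^3 + 5*z^2 - 26*z - 120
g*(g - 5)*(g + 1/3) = g^3 - 14*g^2/3 - 5*g/3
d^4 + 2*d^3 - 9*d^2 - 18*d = d*(d - 3)*(d + 2)*(d + 3)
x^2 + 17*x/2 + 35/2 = (x + 7/2)*(x + 5)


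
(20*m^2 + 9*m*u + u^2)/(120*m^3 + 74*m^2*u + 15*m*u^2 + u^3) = 1/(6*m + u)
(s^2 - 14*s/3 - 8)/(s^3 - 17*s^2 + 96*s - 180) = (s + 4/3)/(s^2 - 11*s + 30)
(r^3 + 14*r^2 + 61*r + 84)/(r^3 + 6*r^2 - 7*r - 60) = (r^2 + 10*r + 21)/(r^2 + 2*r - 15)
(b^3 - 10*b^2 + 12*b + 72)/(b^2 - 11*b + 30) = (b^2 - 4*b - 12)/(b - 5)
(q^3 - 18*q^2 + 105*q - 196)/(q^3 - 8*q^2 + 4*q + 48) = (q^2 - 14*q + 49)/(q^2 - 4*q - 12)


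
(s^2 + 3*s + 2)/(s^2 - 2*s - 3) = (s + 2)/(s - 3)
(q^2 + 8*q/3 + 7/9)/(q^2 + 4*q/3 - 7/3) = (q + 1/3)/(q - 1)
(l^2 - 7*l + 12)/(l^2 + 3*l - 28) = (l - 3)/(l + 7)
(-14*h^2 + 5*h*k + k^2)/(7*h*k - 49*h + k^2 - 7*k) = (-2*h + k)/(k - 7)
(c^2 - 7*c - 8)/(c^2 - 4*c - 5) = (c - 8)/(c - 5)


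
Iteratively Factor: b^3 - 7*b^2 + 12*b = (b)*(b^2 - 7*b + 12) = b*(b - 4)*(b - 3)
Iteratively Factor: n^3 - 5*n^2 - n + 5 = (n - 5)*(n^2 - 1) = (n - 5)*(n - 1)*(n + 1)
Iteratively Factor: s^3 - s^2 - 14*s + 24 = (s - 2)*(s^2 + s - 12) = (s - 2)*(s + 4)*(s - 3)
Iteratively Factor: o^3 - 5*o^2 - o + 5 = (o - 5)*(o^2 - 1) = (o - 5)*(o + 1)*(o - 1)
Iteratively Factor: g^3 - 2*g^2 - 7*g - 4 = (g - 4)*(g^2 + 2*g + 1) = (g - 4)*(g + 1)*(g + 1)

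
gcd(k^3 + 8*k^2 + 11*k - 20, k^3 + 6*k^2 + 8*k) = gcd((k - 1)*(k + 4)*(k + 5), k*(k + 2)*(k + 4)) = k + 4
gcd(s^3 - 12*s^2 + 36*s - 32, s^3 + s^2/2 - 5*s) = s - 2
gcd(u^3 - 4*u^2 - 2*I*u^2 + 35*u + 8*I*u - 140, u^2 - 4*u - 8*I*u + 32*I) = u - 4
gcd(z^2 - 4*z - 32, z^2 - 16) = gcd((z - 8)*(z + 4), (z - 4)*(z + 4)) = z + 4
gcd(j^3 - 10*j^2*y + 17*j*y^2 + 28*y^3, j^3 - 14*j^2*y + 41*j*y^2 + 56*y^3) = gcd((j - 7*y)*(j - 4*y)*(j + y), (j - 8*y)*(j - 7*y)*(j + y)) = -j^2 + 6*j*y + 7*y^2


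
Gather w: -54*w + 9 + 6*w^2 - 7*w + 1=6*w^2 - 61*w + 10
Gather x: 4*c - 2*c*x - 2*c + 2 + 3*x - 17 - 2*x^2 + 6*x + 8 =2*c - 2*x^2 + x*(9 - 2*c) - 7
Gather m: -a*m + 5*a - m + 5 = 5*a + m*(-a - 1) + 5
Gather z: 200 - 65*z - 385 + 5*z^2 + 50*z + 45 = 5*z^2 - 15*z - 140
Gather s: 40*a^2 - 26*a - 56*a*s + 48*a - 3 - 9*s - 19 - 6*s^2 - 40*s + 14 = 40*a^2 + 22*a - 6*s^2 + s*(-56*a - 49) - 8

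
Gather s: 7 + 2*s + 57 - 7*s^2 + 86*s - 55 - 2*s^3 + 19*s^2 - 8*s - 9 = -2*s^3 + 12*s^2 + 80*s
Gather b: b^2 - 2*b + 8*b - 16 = b^2 + 6*b - 16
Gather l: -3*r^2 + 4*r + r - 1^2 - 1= -3*r^2 + 5*r - 2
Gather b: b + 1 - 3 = b - 2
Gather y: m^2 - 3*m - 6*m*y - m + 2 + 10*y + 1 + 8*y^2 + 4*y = m^2 - 4*m + 8*y^2 + y*(14 - 6*m) + 3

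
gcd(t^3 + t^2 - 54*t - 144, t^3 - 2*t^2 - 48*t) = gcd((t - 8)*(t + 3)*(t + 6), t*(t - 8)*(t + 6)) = t^2 - 2*t - 48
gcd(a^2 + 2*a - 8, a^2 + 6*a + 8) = a + 4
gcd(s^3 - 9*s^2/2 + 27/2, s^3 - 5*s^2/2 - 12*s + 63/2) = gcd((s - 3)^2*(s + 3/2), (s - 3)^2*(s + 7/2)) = s^2 - 6*s + 9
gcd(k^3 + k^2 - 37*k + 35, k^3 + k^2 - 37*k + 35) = k^3 + k^2 - 37*k + 35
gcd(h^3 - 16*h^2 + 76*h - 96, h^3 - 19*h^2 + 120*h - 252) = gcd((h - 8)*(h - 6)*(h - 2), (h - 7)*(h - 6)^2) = h - 6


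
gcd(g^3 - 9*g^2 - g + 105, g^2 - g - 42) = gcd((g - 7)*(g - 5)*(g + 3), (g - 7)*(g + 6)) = g - 7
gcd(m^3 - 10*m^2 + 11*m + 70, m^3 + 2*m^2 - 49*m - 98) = m^2 - 5*m - 14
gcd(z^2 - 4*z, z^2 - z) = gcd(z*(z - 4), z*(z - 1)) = z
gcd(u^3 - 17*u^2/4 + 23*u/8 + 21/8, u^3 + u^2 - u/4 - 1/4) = u + 1/2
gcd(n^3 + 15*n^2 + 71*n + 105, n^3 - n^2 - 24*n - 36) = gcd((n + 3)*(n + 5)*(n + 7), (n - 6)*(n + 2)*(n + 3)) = n + 3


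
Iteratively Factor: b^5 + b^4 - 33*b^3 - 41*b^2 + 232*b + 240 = (b + 4)*(b^4 - 3*b^3 - 21*b^2 + 43*b + 60) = (b - 5)*(b + 4)*(b^3 + 2*b^2 - 11*b - 12) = (b - 5)*(b + 1)*(b + 4)*(b^2 + b - 12) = (b - 5)*(b + 1)*(b + 4)^2*(b - 3)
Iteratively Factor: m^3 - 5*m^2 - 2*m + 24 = (m - 4)*(m^2 - m - 6) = (m - 4)*(m + 2)*(m - 3)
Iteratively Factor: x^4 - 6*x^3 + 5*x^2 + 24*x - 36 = (x + 2)*(x^3 - 8*x^2 + 21*x - 18) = (x - 3)*(x + 2)*(x^2 - 5*x + 6) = (x - 3)^2*(x + 2)*(x - 2)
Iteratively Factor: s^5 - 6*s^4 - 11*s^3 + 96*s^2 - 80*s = (s - 5)*(s^4 - s^3 - 16*s^2 + 16*s) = (s - 5)*(s - 1)*(s^3 - 16*s) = (s - 5)*(s - 4)*(s - 1)*(s^2 + 4*s) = (s - 5)*(s - 4)*(s - 1)*(s + 4)*(s)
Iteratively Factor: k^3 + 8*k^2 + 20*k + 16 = (k + 2)*(k^2 + 6*k + 8) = (k + 2)^2*(k + 4)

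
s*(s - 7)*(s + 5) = s^3 - 2*s^2 - 35*s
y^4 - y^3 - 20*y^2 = y^2*(y - 5)*(y + 4)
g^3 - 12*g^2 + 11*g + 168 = (g - 8)*(g - 7)*(g + 3)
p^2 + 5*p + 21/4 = (p + 3/2)*(p + 7/2)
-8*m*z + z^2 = z*(-8*m + z)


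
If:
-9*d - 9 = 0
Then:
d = -1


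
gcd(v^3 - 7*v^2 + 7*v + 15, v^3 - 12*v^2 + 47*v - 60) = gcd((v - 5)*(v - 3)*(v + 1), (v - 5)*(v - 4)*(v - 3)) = v^2 - 8*v + 15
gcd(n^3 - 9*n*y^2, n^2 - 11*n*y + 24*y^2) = -n + 3*y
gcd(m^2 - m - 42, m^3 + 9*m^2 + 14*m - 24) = m + 6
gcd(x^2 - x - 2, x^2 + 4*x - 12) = x - 2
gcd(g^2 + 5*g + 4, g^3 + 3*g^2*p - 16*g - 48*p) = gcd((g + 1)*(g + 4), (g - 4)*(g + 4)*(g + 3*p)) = g + 4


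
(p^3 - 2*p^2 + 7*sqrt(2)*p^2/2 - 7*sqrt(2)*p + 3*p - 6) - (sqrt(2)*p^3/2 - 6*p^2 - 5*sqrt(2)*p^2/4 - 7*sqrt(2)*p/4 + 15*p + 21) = -sqrt(2)*p^3/2 + p^3 + 4*p^2 + 19*sqrt(2)*p^2/4 - 12*p - 21*sqrt(2)*p/4 - 27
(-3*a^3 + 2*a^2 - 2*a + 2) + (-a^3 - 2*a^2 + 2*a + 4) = 6 - 4*a^3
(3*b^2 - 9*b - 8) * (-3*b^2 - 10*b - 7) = -9*b^4 - 3*b^3 + 93*b^2 + 143*b + 56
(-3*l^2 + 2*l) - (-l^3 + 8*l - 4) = l^3 - 3*l^2 - 6*l + 4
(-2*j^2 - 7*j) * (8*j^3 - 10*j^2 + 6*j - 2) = -16*j^5 - 36*j^4 + 58*j^3 - 38*j^2 + 14*j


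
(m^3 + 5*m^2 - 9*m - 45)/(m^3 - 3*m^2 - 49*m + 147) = (m^2 + 8*m + 15)/(m^2 - 49)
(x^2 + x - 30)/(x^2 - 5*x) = (x + 6)/x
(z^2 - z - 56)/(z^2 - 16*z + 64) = (z + 7)/(z - 8)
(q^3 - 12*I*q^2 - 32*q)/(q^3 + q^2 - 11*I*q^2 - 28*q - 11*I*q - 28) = q*(q - 8*I)/(q^2 + q*(1 - 7*I) - 7*I)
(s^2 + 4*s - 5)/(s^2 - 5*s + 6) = (s^2 + 4*s - 5)/(s^2 - 5*s + 6)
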